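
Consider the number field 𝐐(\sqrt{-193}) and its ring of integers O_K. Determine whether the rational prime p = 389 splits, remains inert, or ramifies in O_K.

-193 mod 4 = 3, hence disc K = 4·(-193) = -772 and O_K = ℤ[√-193].
disc(K) = -772 is not divisible by 389; 389 is unramified.
Compute (-193/389) via Euler: 196^((389-1)/2) mod 389 = 1, so (-193/389) = 1.
(-193/389) = 1, so 389 splits.

splits completely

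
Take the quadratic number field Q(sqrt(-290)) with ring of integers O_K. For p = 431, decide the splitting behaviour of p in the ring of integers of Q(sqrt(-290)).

Since -290 ≢ 1 mod 4, the ring of integers is ℤ[√-290] with discriminant 4·(-290) = -1160.
Since gcd(431, -1160) = 1 the prime 431 does not ramify.
Legendre symbol by Euler's criterion: (-290/431) ≡ (-290)^215 ≡ 430 (mod 431), i.e. (-290/431) = -1.
(-290/431) = -1, so 431 is inert.

p is inert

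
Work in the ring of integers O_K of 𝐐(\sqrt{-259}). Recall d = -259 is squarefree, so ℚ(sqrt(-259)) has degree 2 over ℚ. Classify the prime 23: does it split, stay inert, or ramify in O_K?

-259 mod 4 = 1, hence disc K = -259 and O_K = ℤ[(1+√-259)/2].
disc(K) = -259 is not divisible by 23; 23 is unramified.
Euler's criterion: (-259)^11 mod 23 = 22. Thus (-259|23) = -1.
d is a non-residue mod p, hence 23 remains inert in O_K.

p is inert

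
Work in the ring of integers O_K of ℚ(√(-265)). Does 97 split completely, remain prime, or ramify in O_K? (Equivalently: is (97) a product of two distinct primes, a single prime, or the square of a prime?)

-265 mod 4 = 3, hence disc K = 4·(-265) = -1060 and O_K = ℤ[√-265].
disc(K) = -1060 is not divisible by 97; 97 is unramified.
Legendre symbol by Euler's criterion: (-265/97) ≡ (-265)^48 ≡ 96 (mod 97), i.e. (-265/97) = -1.
Legendre symbol -1 ⇒ 97 is inert.

97 remains inert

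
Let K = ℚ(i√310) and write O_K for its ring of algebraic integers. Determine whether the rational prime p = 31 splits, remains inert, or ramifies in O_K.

ramified

-310 mod 4 = 2, hence disc K = 4·(-310) = -1240 and O_K = ℤ[√-310].
Ramification test: 31 | -1240. The prime 31 ramifies in K.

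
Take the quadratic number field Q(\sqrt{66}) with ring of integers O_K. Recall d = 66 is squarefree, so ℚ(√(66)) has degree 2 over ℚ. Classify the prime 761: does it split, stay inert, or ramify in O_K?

Since 66 ≢ 1 mod 4, the ring of integers is ℤ[√66] with discriminant 4·66 = 264.
761 ∤ 264, so 761 is unramified.
(66/761) = 66^380 mod 761 = 1, giving Legendre symbol 1.
Legendre symbol 1 ⇒ 761 is split.

761 splits in O_K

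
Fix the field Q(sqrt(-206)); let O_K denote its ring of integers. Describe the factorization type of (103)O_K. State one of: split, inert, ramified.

Since -206 ≢ 1 mod 4, the ring of integers is ℤ[√-206] with discriminant 4·(-206) = -824.
Ramification test: 103 | -824. The prime 103 ramifies in K.

ramified — (103) = 𝔭²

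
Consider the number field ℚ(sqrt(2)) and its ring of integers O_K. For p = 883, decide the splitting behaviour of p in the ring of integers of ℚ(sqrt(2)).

d = 2 ≡ 2 (mod 4), so O_K = ℤ[√2] and disc(K) = 4d = 8.
disc(K) = 8 is not divisible by 883; 883 is unramified.
Euler's criterion: 2^441 mod 883 = 882. Thus (2|883) = -1.
(2/883) = -1, so 883 is inert.

883 remains inert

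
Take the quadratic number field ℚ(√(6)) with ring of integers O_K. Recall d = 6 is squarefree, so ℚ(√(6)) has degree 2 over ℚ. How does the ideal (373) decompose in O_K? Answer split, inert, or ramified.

inert

6 mod 4 = 2, hence disc K = 4·6 = 24 and O_K = ℤ[√6].
373 ∤ 24, so 373 is unramified.
Euler's criterion: 6^186 mod 373 = 372. Thus (6|373) = -1.
Legendre symbol -1 ⇒ 373 is inert.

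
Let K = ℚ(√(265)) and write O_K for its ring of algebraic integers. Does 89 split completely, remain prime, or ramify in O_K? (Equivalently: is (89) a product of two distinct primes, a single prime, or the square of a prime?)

89 splits in O_K

d = 265 ≡ 1 (mod 4), so O_K = ℤ[(1+√265)/2] and disc(K) = d = 265.
disc(K) = 265 is not divisible by 89; 89 is unramified.
(265/89) = 87^44 mod 89 = 1, giving Legendre symbol 1.
d is a quadratic residue mod p, hence 89 splits in O_K.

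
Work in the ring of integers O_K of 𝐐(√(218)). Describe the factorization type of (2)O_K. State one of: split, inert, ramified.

2 is ramified

d = 218 ≡ 2 (mod 4), so O_K = ℤ[√218] and disc(K) = 4d = 872.
disc(K) = 872 = 2·436, so p = 2 is ramified.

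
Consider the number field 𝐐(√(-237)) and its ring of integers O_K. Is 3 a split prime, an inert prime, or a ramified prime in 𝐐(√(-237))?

ramifies in O_K

-237 mod 4 = 3, hence disc K = 4·(-237) = -948 and O_K = ℤ[√-237].
disc(K) = -948 = 3·(-316), so p = 3 is ramified.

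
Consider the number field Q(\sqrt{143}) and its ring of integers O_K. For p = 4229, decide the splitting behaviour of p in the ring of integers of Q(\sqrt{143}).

4229 splits in O_K

143 mod 4 = 3, hence disc K = 4·143 = 572 and O_K = ℤ[√143].
Since gcd(4229, 572) = 1 the prime 4229 does not ramify.
Compute (143/4229) via Euler: 143^((4229-1)/2) mod 4229 = 1, so (143/4229) = 1.
(143/4229) = 1, so 4229 splits.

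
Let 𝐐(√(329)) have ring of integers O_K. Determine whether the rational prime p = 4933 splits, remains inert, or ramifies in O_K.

split — (4933) = 𝔭₁𝔭₂ with 𝔭₁ ≠ 𝔭₂

329 mod 4 = 1, hence disc K = 329 and O_K = ℤ[(1+√329)/2].
4933 ∤ 329, so 4933 is unramified.
(329/4933) = 329^2466 mod 4933 = 1, giving Legendre symbol 1.
(329/4933) = 1, so 4933 splits.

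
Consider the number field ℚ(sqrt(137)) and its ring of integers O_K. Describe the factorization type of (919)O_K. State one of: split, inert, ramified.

137 mod 4 = 1, hence disc K = 137 and O_K = ℤ[(1+√137)/2].
disc(K) = 137 is not divisible by 919; 919 is unramified.
Compute (137/919) via Euler: 137^((919-1)/2) mod 919 = 918, so (137/919) = -1.
(137/919) = -1, so 919 is inert.

inert — (919) stays prime in O_K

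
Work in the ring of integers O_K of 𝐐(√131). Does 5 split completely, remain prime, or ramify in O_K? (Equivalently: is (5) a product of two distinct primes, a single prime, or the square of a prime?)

Since 131 ≢ 1 mod 4, the ring of integers is ℤ[√131] with discriminant 4·131 = 524.
disc(K) = 524 is not divisible by 5; 5 is unramified.
Legendre symbol by Euler's criterion: (131/5) ≡ 131^2 ≡ 1 (mod 5), i.e. (131/5) = 1.
Legendre symbol 1 ⇒ 5 is split.

p splits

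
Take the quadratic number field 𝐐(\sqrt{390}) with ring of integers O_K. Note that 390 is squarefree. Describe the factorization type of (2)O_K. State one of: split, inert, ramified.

p ramifies

d = 390 ≡ 2 (mod 4), so O_K = ℤ[√390] and disc(K) = 4d = 1560.
disc(K) = 1560 = 2·780, so p = 2 is ramified.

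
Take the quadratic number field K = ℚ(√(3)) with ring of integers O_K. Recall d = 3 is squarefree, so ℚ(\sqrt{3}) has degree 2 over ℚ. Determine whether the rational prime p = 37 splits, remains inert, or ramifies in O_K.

Since 3 ≢ 1 mod 4, the ring of integers is ℤ[√3] with discriminant 4·3 = 12.
disc(K) = 12 is not divisible by 37; 37 is unramified.
(3/37) = 3^18 mod 37 = 1, giving Legendre symbol 1.
d is a quadratic residue mod p, hence 37 splits in O_K.

37 splits in O_K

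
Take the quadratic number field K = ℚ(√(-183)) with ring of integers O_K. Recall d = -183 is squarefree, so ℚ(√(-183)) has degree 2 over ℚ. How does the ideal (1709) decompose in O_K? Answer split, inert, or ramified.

remains prime (inert)

d = -183 ≡ 1 (mod 4), so O_K = ℤ[(1+√-183)/2] and disc(K) = d = -183.
Since gcd(1709, -183) = 1 the prime 1709 does not ramify.
Euler's criterion: (-183)^854 mod 1709 = 1708. Thus (-183|1709) = -1.
Legendre symbol -1 ⇒ 1709 is inert.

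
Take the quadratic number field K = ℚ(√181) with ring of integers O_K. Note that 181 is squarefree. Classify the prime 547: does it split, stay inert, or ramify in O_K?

d = 181 ≡ 1 (mod 4), so O_K = ℤ[(1+√181)/2] and disc(K) = d = 181.
disc(K) = 181 is not divisible by 547; 547 is unramified.
Compute (181/547) via Euler: 181^((547-1)/2) mod 547 = 1, so (181/547) = 1.
d is a quadratic residue mod p, hence 547 splits in O_K.

splits completely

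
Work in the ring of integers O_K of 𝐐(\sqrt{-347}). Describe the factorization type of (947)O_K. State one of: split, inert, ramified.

Since -347 ≡ 1 mod 4, the ring of integers is ℤ[(1+√-347)/2] with discriminant -347.
947 ∤ -347, so 947 is unramified.
Legendre symbol by Euler's criterion: (-347/947) ≡ (-347)^473 ≡ 946 (mod 947), i.e. (-347/947) = -1.
(-347/947) = -1, so 947 is inert.

947 remains inert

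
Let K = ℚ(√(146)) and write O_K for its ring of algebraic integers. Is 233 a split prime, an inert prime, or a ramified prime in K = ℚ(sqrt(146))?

146 mod 4 = 2, hence disc K = 4·146 = 584 and O_K = ℤ[√146].
Since gcd(233, 584) = 1 the prime 233 does not ramify.
Euler's criterion: 146^116 mod 233 = 232. Thus (146|233) = -1.
Legendre symbol -1 ⇒ 233 is inert.

inert — (233) stays prime in O_K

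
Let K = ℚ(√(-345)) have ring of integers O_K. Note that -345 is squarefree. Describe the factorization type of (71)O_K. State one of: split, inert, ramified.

Since -345 ≢ 1 mod 4, the ring of integers is ℤ[√-345] with discriminant 4·(-345) = -1380.
disc(K) = -1380 is not divisible by 71; 71 is unramified.
Euler's criterion: (-345)^35 mod 71 = 1. Thus (-345|71) = 1.
d is a quadratic residue mod p, hence 71 splits in O_K.

split — (71) = 𝔭₁𝔭₂ with 𝔭₁ ≠ 𝔭₂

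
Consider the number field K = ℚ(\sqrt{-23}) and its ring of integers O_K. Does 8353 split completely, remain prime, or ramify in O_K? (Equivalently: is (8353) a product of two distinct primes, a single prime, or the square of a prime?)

split

Since -23 ≡ 1 mod 4, the ring of integers is ℤ[(1+√-23)/2] with discriminant -23.
disc(K) = -23 is not divisible by 8353; 8353 is unramified.
(-23/8353) = 8330^4176 mod 8353 = 1, giving Legendre symbol 1.
(-23/8353) = 1, so 8353 splits.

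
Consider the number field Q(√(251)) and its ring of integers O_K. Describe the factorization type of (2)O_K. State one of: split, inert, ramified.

ramifies in O_K

251 mod 4 = 3, hence disc K = 4·251 = 1004 and O_K = ℤ[√251].
disc(K) = 1004 = 2·502, so p = 2 is ramified.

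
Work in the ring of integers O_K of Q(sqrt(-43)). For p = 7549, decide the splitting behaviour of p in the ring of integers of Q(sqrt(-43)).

7549 splits in O_K

-43 mod 4 = 1, hence disc K = -43 and O_K = ℤ[(1+√-43)/2].
disc(K) = -43 is not divisible by 7549; 7549 is unramified.
(-43/7549) = 7506^3774 mod 7549 = 1, giving Legendre symbol 1.
(-43/7549) = 1, so 7549 splits.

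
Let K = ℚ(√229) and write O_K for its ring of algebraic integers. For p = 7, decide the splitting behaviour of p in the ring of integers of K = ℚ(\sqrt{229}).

229 mod 4 = 1, hence disc K = 229 and O_K = ℤ[(1+√229)/2].
7 ∤ 229, so 7 is unramified.
Euler's criterion: 229^3 mod 7 = 6. Thus (229|7) = -1.
d is a non-residue mod p, hence 7 remains inert in O_K.

inert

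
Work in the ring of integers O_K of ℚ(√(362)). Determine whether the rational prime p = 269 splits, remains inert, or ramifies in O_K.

269 splits in O_K

Since 362 ≢ 1 mod 4, the ring of integers is ℤ[√362] with discriminant 4·362 = 1448.
Since gcd(269, 1448) = 1 the prime 269 does not ramify.
Legendre symbol by Euler's criterion: (362/269) ≡ 362^134 ≡ 1 (mod 269), i.e. (362/269) = 1.
(362/269) = 1, so 269 splits.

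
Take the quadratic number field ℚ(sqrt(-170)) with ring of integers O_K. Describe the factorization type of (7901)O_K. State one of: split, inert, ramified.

p is inert

-170 mod 4 = 2, hence disc K = 4·(-170) = -680 and O_K = ℤ[√-170].
7901 ∤ -680, so 7901 is unramified.
Compute (-170/7901) via Euler: 7731^((7901-1)/2) mod 7901 = 7900, so (-170/7901) = -1.
Legendre symbol -1 ⇒ 7901 is inert.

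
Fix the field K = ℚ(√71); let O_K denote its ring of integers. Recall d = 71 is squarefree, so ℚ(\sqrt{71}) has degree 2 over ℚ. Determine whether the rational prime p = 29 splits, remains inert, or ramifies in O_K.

29 splits in O_K

Since 71 ≢ 1 mod 4, the ring of integers is ℤ[√71] with discriminant 4·71 = 284.
Since gcd(29, 284) = 1 the prime 29 does not ramify.
Legendre symbol by Euler's criterion: (71/29) ≡ 71^14 ≡ 1 (mod 29), i.e. (71/29) = 1.
(71/29) = 1, so 29 splits.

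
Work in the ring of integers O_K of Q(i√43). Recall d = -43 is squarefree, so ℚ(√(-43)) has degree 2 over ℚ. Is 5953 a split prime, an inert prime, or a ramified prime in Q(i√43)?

-43 mod 4 = 1, hence disc K = -43 and O_K = ℤ[(1+√-43)/2].
5953 ∤ -43, so 5953 is unramified.
Compute (-43/5953) via Euler: 5910^((5953-1)/2) mod 5953 = 5952, so (-43/5953) = -1.
Legendre symbol -1 ⇒ 5953 is inert.

remains prime (inert)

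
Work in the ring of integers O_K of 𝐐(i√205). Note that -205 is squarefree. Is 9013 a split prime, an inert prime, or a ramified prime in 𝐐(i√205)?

splits completely

-205 mod 4 = 3, hence disc K = 4·(-205) = -820 and O_K = ℤ[√-205].
disc(K) = -820 is not divisible by 9013; 9013 is unramified.
(-205/9013) = 8808^4506 mod 9013 = 1, giving Legendre symbol 1.
Legendre symbol 1 ⇒ 9013 is split.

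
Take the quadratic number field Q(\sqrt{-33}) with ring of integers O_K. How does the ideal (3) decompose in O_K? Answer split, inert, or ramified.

3 is ramified

-33 mod 4 = 3, hence disc K = 4·(-33) = -132 and O_K = ℤ[√-33].
Ramification test: 3 | -132. The prime 3 ramifies in K.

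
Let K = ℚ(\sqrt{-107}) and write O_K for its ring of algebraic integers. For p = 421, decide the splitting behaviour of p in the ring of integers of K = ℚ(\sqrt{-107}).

split — (421) = 𝔭₁𝔭₂ with 𝔭₁ ≠ 𝔭₂

d = -107 ≡ 1 (mod 4), so O_K = ℤ[(1+√-107)/2] and disc(K) = d = -107.
421 ∤ -107, so 421 is unramified.
Compute (-107/421) via Euler: 314^((421-1)/2) mod 421 = 1, so (-107/421) = 1.
d is a quadratic residue mod p, hence 421 splits in O_K.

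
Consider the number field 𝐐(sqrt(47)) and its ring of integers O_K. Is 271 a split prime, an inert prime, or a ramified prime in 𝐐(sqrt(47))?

remains prime (inert)

Since 47 ≢ 1 mod 4, the ring of integers is ℤ[√47] with discriminant 4·47 = 188.
disc(K) = 188 is not divisible by 271; 271 is unramified.
Legendre symbol by Euler's criterion: (47/271) ≡ 47^135 ≡ 270 (mod 271), i.e. (47/271) = -1.
d is a non-residue mod p, hence 271 remains inert in O_K.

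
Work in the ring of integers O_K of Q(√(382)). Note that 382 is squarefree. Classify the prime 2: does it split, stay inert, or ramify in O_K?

Since 382 ≢ 1 mod 4, the ring of integers is ℤ[√382] with discriminant 4·382 = 1528.
2 divides disc(K) = 1528, so 2 ramifies.

ramified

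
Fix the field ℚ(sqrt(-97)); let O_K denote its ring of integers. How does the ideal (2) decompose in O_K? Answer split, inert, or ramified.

-97 mod 4 = 3, hence disc K = 4·(-97) = -388 and O_K = ℤ[√-97].
2 divides disc(K) = -388, so 2 ramifies.

2 is ramified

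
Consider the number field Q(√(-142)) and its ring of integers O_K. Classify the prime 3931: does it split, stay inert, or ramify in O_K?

-142 mod 4 = 2, hence disc K = 4·(-142) = -568 and O_K = ℤ[√-142].
Since gcd(3931, -568) = 1 the prime 3931 does not ramify.
Euler's criterion: (-142)^1965 mod 3931 = 1. Thus (-142|3931) = 1.
(-142/3931) = 1, so 3931 splits.

split — (3931) = 𝔭₁𝔭₂ with 𝔭₁ ≠ 𝔭₂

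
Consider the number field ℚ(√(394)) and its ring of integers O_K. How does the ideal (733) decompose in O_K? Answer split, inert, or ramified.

Since 394 ≢ 1 mod 4, the ring of integers is ℤ[√394] with discriminant 4·394 = 1576.
disc(K) = 1576 is not divisible by 733; 733 is unramified.
Euler's criterion: 394^366 mod 733 = 732. Thus (394|733) = -1.
Legendre symbol -1 ⇒ 733 is inert.

p is inert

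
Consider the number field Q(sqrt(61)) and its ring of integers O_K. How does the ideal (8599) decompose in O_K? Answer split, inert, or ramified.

d = 61 ≡ 1 (mod 4), so O_K = ℤ[(1+√61)/2] and disc(K) = d = 61.
Since gcd(8599, 61) = 1 the prime 8599 does not ramify.
Compute (61/8599) via Euler: 61^((8599-1)/2) mod 8599 = 8598, so (61/8599) = -1.
d is a non-residue mod p, hence 8599 remains inert in O_K.

inert — (8599) stays prime in O_K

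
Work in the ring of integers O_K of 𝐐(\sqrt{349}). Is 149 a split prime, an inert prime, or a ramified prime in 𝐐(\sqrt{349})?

inert — (149) stays prime in O_K

Since 349 ≡ 1 mod 4, the ring of integers is ℤ[(1+√349)/2] with discriminant 349.
149 ∤ 349, so 149 is unramified.
Euler's criterion: 349^74 mod 149 = 148. Thus (349|149) = -1.
Legendre symbol -1 ⇒ 149 is inert.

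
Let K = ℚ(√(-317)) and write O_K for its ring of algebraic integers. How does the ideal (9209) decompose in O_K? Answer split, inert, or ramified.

Since -317 ≢ 1 mod 4, the ring of integers is ℤ[√-317] with discriminant 4·(-317) = -1268.
Since gcd(9209, -1268) = 1 the prime 9209 does not ramify.
Euler's criterion: (-317)^4604 mod 9209 = 1. Thus (-317|9209) = 1.
d is a quadratic residue mod p, hence 9209 splits in O_K.

p splits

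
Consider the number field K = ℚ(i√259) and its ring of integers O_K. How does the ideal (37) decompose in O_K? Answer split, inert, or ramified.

ramifies in O_K

Since -259 ≡ 1 mod 4, the ring of integers is ℤ[(1+√-259)/2] with discriminant -259.
37 divides disc(K) = -259, so 37 ramifies.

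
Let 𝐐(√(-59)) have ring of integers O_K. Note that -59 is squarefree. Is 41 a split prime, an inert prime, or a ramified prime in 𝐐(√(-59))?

split

d = -59 ≡ 1 (mod 4), so O_K = ℤ[(1+√-59)/2] and disc(K) = d = -59.
disc(K) = -59 is not divisible by 41; 41 is unramified.
Euler's criterion: (-59)^20 mod 41 = 1. Thus (-59|41) = 1.
(-59/41) = 1, so 41 splits.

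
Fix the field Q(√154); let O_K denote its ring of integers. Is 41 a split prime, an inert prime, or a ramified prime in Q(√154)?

d = 154 ≡ 2 (mod 4), so O_K = ℤ[√154] and disc(K) = 4d = 616.
41 ∤ 616, so 41 is unramified.
Euler's criterion: 154^20 mod 41 = 1. Thus (154|41) = 1.
d is a quadratic residue mod p, hence 41 splits in O_K.

split — (41) = 𝔭₁𝔭₂ with 𝔭₁ ≠ 𝔭₂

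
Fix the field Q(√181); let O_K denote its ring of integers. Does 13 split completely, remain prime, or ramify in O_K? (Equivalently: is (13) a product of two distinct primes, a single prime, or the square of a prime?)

splits completely

d = 181 ≡ 1 (mod 4), so O_K = ℤ[(1+√181)/2] and disc(K) = d = 181.
13 ∤ 181, so 13 is unramified.
Legendre symbol by Euler's criterion: (181/13) ≡ 181^6 ≡ 1 (mod 13), i.e. (181/13) = 1.
(181/13) = 1, so 13 splits.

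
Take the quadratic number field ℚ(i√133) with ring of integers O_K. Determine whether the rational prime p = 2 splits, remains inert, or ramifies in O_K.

Since -133 ≢ 1 mod 4, the ring of integers is ℤ[√-133] with discriminant 4·(-133) = -532.
disc(K) = -532 = 2·(-266), so p = 2 is ramified.

2 is ramified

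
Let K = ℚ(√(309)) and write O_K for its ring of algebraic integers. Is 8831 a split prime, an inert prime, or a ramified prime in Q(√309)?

309 mod 4 = 1, hence disc K = 309 and O_K = ℤ[(1+√309)/2].
disc(K) = 309 is not divisible by 8831; 8831 is unramified.
Compute (309/8831) via Euler: 309^((8831-1)/2) mod 8831 = 8830, so (309/8831) = -1.
Legendre symbol -1 ⇒ 8831 is inert.

inert — (8831) stays prime in O_K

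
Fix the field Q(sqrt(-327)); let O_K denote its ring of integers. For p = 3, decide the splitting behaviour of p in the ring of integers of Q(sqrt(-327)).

d = -327 ≡ 1 (mod 4), so O_K = ℤ[(1+√-327)/2] and disc(K) = d = -327.
disc(K) = -327 = 3·(-109), so p = 3 is ramified.

3 is ramified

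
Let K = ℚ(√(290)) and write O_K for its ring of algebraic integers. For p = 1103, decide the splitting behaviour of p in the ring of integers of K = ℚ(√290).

Since 290 ≢ 1 mod 4, the ring of integers is ℤ[√290] with discriminant 4·290 = 1160.
1103 ∤ 1160, so 1103 is unramified.
Legendre symbol by Euler's criterion: (290/1103) ≡ 290^551 ≡ 1102 (mod 1103), i.e. (290/1103) = -1.
Legendre symbol -1 ⇒ 1103 is inert.

remains prime (inert)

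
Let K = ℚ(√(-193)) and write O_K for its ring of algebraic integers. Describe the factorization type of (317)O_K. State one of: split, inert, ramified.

-193 mod 4 = 3, hence disc K = 4·(-193) = -772 and O_K = ℤ[√-193].
Since gcd(317, -772) = 1 the prime 317 does not ramify.
Compute (-193/317) via Euler: 124^((317-1)/2) mod 317 = 1, so (-193/317) = 1.
d is a quadratic residue mod p, hence 317 splits in O_K.

split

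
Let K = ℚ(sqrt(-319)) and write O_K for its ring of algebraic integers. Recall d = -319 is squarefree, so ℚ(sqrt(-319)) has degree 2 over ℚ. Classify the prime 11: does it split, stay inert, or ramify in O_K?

ramified — (11) = 𝔭²

d = -319 ≡ 1 (mod 4), so O_K = ℤ[(1+√-319)/2] and disc(K) = d = -319.
11 divides disc(K) = -319, so 11 ramifies.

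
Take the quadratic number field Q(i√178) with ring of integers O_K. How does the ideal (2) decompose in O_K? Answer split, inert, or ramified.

ramified

-178 mod 4 = 2, hence disc K = 4·(-178) = -712 and O_K = ℤ[√-178].
Ramification test: 2 | -712. The prime 2 ramifies in K.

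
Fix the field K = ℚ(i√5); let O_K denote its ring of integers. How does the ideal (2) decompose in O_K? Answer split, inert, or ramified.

p ramifies

d = -5 ≡ 3 (mod 4), so O_K = ℤ[√-5] and disc(K) = 4d = -20.
2 divides disc(K) = -20, so 2 ramifies.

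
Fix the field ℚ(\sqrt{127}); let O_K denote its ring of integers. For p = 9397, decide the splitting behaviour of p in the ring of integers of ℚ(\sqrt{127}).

9397 remains inert

Since 127 ≢ 1 mod 4, the ring of integers is ℤ[√127] with discriminant 4·127 = 508.
disc(K) = 508 is not divisible by 9397; 9397 is unramified.
Legendre symbol by Euler's criterion: (127/9397) ≡ 127^4698 ≡ 9396 (mod 9397), i.e. (127/9397) = -1.
(127/9397) = -1, so 9397 is inert.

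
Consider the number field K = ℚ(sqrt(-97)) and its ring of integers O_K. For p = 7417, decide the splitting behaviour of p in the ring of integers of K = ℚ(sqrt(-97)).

-97 mod 4 = 3, hence disc K = 4·(-97) = -388 and O_K = ℤ[√-97].
Since gcd(7417, -388) = 1 the prime 7417 does not ramify.
Compute (-97/7417) via Euler: 7320^((7417-1)/2) mod 7417 = 7416, so (-97/7417) = -1.
d is a non-residue mod p, hence 7417 remains inert in O_K.

inert — (7417) stays prime in O_K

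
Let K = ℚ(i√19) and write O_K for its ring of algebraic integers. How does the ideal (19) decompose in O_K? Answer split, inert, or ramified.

-19 mod 4 = 1, hence disc K = -19 and O_K = ℤ[(1+√-19)/2].
Ramification test: 19 | -19. The prime 19 ramifies in K.

19 is ramified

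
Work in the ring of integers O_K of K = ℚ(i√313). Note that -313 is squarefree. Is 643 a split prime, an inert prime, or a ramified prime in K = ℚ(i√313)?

-313 mod 4 = 3, hence disc K = 4·(-313) = -1252 and O_K = ℤ[√-313].
Since gcd(643, -1252) = 1 the prime 643 does not ramify.
Euler's criterion: (-313)^321 mod 643 = 1. Thus (-313|643) = 1.
(-313/643) = 1, so 643 splits.

split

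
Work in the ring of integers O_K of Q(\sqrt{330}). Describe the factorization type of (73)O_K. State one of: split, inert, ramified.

d = 330 ≡ 2 (mod 4), so O_K = ℤ[√330] and disc(K) = 4d = 1320.
73 ∤ 1320, so 73 is unramified.
Euler's criterion: 330^36 mod 73 = 1. Thus (330|73) = 1.
d is a quadratic residue mod p, hence 73 splits in O_K.

73 splits in O_K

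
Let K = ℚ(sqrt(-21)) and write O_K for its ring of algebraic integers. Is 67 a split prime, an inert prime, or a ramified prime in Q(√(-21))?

inert — (67) stays prime in O_K

-21 mod 4 = 3, hence disc K = 4·(-21) = -84 and O_K = ℤ[√-21].
Since gcd(67, -84) = 1 the prime 67 does not ramify.
Legendre symbol by Euler's criterion: (-21/67) ≡ (-21)^33 ≡ 66 (mod 67), i.e. (-21/67) = -1.
d is a non-residue mod p, hence 67 remains inert in O_K.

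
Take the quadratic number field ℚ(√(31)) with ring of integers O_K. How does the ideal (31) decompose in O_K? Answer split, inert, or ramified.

ramified — (31) = 𝔭²

d = 31 ≡ 3 (mod 4), so O_K = ℤ[√31] and disc(K) = 4d = 124.
disc(K) = 124 = 31·4, so p = 31 is ramified.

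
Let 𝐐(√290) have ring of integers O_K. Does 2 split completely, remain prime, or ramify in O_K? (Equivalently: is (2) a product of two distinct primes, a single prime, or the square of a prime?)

ramified

290 mod 4 = 2, hence disc K = 4·290 = 1160 and O_K = ℤ[√290].
Ramification test: 2 | 1160. The prime 2 ramifies in K.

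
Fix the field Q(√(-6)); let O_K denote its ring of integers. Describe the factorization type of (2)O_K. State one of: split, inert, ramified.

Since -6 ≢ 1 mod 4, the ring of integers is ℤ[√-6] with discriminant 4·(-6) = -24.
2 divides disc(K) = -24, so 2 ramifies.

p ramifies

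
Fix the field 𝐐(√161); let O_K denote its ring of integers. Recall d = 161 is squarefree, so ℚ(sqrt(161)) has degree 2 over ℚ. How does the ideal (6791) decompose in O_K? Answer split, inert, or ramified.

split — (6791) = 𝔭₁𝔭₂ with 𝔭₁ ≠ 𝔭₂

Since 161 ≡ 1 mod 4, the ring of integers is ℤ[(1+√161)/2] with discriminant 161.
disc(K) = 161 is not divisible by 6791; 6791 is unramified.
Legendre symbol by Euler's criterion: (161/6791) ≡ 161^3395 ≡ 1 (mod 6791), i.e. (161/6791) = 1.
(161/6791) = 1, so 6791 splits.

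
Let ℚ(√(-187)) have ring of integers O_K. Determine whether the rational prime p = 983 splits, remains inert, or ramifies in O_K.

p is inert

d = -187 ≡ 1 (mod 4), so O_K = ℤ[(1+√-187)/2] and disc(K) = d = -187.
disc(K) = -187 is not divisible by 983; 983 is unramified.
Legendre symbol by Euler's criterion: (-187/983) ≡ (-187)^491 ≡ 982 (mod 983), i.e. (-187/983) = -1.
(-187/983) = -1, so 983 is inert.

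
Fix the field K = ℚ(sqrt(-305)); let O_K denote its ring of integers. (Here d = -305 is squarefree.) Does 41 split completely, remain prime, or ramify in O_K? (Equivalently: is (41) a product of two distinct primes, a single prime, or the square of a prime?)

d = -305 ≡ 3 (mod 4), so O_K = ℤ[√-305] and disc(K) = 4d = -1220.
disc(K) = -1220 is not divisible by 41; 41 is unramified.
Compute (-305/41) via Euler: 23^((41-1)/2) mod 41 = 1, so (-305/41) = 1.
(-305/41) = 1, so 41 splits.

split — (41) = 𝔭₁𝔭₂ with 𝔭₁ ≠ 𝔭₂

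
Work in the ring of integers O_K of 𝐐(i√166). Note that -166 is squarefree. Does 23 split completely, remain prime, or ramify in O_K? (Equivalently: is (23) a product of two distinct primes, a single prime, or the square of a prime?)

-166 mod 4 = 2, hence disc K = 4·(-166) = -664 and O_K = ℤ[√-166].
disc(K) = -664 is not divisible by 23; 23 is unramified.
Euler's criterion: (-166)^11 mod 23 = 1. Thus (-166|23) = 1.
(-166/23) = 1, so 23 splits.

split — (23) = 𝔭₁𝔭₂ with 𝔭₁ ≠ 𝔭₂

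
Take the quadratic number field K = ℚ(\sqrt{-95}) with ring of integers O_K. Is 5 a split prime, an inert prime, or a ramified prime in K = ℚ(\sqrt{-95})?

ramified

-95 mod 4 = 1, hence disc K = -95 and O_K = ℤ[(1+√-95)/2].
Ramification test: 5 | -95. The prime 5 ramifies in K.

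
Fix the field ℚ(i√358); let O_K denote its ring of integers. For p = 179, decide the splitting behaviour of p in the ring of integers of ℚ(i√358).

Since -358 ≢ 1 mod 4, the ring of integers is ℤ[√-358] with discriminant 4·(-358) = -1432.
Ramification test: 179 | -1432. The prime 179 ramifies in K.

ramifies in O_K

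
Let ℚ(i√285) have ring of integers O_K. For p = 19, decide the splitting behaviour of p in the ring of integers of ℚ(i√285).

d = -285 ≡ 3 (mod 4), so O_K = ℤ[√-285] and disc(K) = 4d = -1140.
disc(K) = -1140 = 19·(-60), so p = 19 is ramified.

p ramifies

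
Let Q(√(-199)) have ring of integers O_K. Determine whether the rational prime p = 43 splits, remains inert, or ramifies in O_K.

43 splits in O_K

Since -199 ≡ 1 mod 4, the ring of integers is ℤ[(1+√-199)/2] with discriminant -199.
Since gcd(43, -199) = 1 the prime 43 does not ramify.
(-199/43) = 16^21 mod 43 = 1, giving Legendre symbol 1.
Legendre symbol 1 ⇒ 43 is split.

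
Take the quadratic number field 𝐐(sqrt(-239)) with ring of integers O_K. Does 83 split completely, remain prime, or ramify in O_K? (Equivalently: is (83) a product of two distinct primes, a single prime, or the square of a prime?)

-239 mod 4 = 1, hence disc K = -239 and O_K = ℤ[(1+√-239)/2].
disc(K) = -239 is not divisible by 83; 83 is unramified.
Euler's criterion: (-239)^41 mod 83 = 1. Thus (-239|83) = 1.
Legendre symbol 1 ⇒ 83 is split.

split — (83) = 𝔭₁𝔭₂ with 𝔭₁ ≠ 𝔭₂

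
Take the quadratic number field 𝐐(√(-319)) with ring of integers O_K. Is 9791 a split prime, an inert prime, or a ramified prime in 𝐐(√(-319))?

inert — (9791) stays prime in O_K

d = -319 ≡ 1 (mod 4), so O_K = ℤ[(1+√-319)/2] and disc(K) = d = -319.
9791 ∤ -319, so 9791 is unramified.
(-319/9791) = 9472^4895 mod 9791 = 9790, giving Legendre symbol -1.
Legendre symbol -1 ⇒ 9791 is inert.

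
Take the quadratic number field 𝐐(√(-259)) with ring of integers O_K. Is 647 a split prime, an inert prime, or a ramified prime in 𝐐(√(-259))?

Since -259 ≡ 1 mod 4, the ring of integers is ℤ[(1+√-259)/2] with discriminant -259.
647 ∤ -259, so 647 is unramified.
Legendre symbol by Euler's criterion: (-259/647) ≡ (-259)^323 ≡ 1 (mod 647), i.e. (-259/647) = 1.
(-259/647) = 1, so 647 splits.

split — (647) = 𝔭₁𝔭₂ with 𝔭₁ ≠ 𝔭₂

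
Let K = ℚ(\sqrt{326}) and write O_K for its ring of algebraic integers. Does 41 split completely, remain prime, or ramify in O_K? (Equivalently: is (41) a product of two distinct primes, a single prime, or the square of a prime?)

Since 326 ≢ 1 mod 4, the ring of integers is ℤ[√326] with discriminant 4·326 = 1304.
disc(K) = 1304 is not divisible by 41; 41 is unramified.
Euler's criterion: 326^20 mod 41 = 1. Thus (326|41) = 1.
(326/41) = 1, so 41 splits.

split — (41) = 𝔭₁𝔭₂ with 𝔭₁ ≠ 𝔭₂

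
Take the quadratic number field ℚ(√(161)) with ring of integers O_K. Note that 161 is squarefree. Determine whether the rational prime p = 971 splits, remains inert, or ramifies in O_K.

splits completely

Since 161 ≡ 1 mod 4, the ring of integers is ℤ[(1+√161)/2] with discriminant 161.
971 ∤ 161, so 971 is unramified.
Euler's criterion: 161^485 mod 971 = 1. Thus (161|971) = 1.
(161/971) = 1, so 971 splits.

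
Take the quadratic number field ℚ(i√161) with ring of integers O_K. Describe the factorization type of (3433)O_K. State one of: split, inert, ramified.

inert

d = -161 ≡ 3 (mod 4), so O_K = ℤ[√-161] and disc(K) = 4d = -644.
disc(K) = -644 is not divisible by 3433; 3433 is unramified.
Euler's criterion: (-161)^1716 mod 3433 = 3432. Thus (-161|3433) = -1.
(-161/3433) = -1, so 3433 is inert.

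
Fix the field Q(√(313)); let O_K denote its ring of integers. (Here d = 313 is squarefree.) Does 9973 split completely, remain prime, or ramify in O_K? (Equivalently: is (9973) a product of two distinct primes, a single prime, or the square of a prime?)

p is inert

313 mod 4 = 1, hence disc K = 313 and O_K = ℤ[(1+√313)/2].
9973 ∤ 313, so 9973 is unramified.
Legendre symbol by Euler's criterion: (313/9973) ≡ 313^4986 ≡ 9972 (mod 9973), i.e. (313/9973) = -1.
d is a non-residue mod p, hence 9973 remains inert in O_K.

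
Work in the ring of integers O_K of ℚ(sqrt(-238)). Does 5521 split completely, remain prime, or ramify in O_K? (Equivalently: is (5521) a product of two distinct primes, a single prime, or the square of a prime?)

inert

d = -238 ≡ 2 (mod 4), so O_K = ℤ[√-238] and disc(K) = 4d = -952.
5521 ∤ -952, so 5521 is unramified.
(-238/5521) = 5283^2760 mod 5521 = 5520, giving Legendre symbol -1.
(-238/5521) = -1, so 5521 is inert.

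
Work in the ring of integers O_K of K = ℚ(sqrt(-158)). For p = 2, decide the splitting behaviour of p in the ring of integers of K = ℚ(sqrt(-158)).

d = -158 ≡ 2 (mod 4), so O_K = ℤ[√-158] and disc(K) = 4d = -632.
Ramification test: 2 | -632. The prime 2 ramifies in K.

ramified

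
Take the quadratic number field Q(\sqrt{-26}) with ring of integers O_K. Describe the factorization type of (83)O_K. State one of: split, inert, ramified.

p is inert

d = -26 ≡ 2 (mod 4), so O_K = ℤ[√-26] and disc(K) = 4d = -104.
Since gcd(83, -104) = 1 the prime 83 does not ramify.
Euler's criterion: (-26)^41 mod 83 = 82. Thus (-26|83) = -1.
(-26/83) = -1, so 83 is inert.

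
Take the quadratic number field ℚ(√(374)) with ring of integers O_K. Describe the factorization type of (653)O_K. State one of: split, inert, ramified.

374 mod 4 = 2, hence disc K = 4·374 = 1496 and O_K = ℤ[√374].
disc(K) = 1496 is not divisible by 653; 653 is unramified.
Euler's criterion: 374^326 mod 653 = 1. Thus (374|653) = 1.
(374/653) = 1, so 653 splits.

p splits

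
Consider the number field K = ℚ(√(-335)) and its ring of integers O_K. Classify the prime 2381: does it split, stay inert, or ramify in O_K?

Since -335 ≡ 1 mod 4, the ring of integers is ℤ[(1+√-335)/2] with discriminant -335.
2381 ∤ -335, so 2381 is unramified.
Legendre symbol by Euler's criterion: (-335/2381) ≡ (-335)^1190 ≡ 1 (mod 2381), i.e. (-335/2381) = 1.
Legendre symbol 1 ⇒ 2381 is split.

split — (2381) = 𝔭₁𝔭₂ with 𝔭₁ ≠ 𝔭₂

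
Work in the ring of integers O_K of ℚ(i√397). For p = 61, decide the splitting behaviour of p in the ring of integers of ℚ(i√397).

Since -397 ≢ 1 mod 4, the ring of integers is ℤ[√-397] with discriminant 4·(-397) = -1588.
61 ∤ -1588, so 61 is unramified.
(-397/61) = 30^30 mod 61 = 60, giving Legendre symbol -1.
(-397/61) = -1, so 61 is inert.

p is inert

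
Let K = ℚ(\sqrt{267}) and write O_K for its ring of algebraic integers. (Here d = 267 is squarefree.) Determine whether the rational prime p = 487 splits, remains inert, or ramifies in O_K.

inert — (487) stays prime in O_K

267 mod 4 = 3, hence disc K = 4·267 = 1068 and O_K = ℤ[√267].
Since gcd(487, 1068) = 1 the prime 487 does not ramify.
Legendre symbol by Euler's criterion: (267/487) ≡ 267^243 ≡ 486 (mod 487), i.e. (267/487) = -1.
Legendre symbol -1 ⇒ 487 is inert.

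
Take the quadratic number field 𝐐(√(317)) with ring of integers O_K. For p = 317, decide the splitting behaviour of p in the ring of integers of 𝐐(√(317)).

317 mod 4 = 1, hence disc K = 317 and O_K = ℤ[(1+√317)/2].
disc(K) = 317 = 317·1, so p = 317 is ramified.

p ramifies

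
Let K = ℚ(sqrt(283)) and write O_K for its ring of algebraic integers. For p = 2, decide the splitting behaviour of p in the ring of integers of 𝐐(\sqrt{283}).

283 mod 4 = 3, hence disc K = 4·283 = 1132 and O_K = ℤ[√283].
2 divides disc(K) = 1132, so 2 ramifies.

ramified — (2) = 𝔭²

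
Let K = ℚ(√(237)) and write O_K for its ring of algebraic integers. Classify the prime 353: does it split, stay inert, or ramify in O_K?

353 splits in O_K

237 mod 4 = 1, hence disc K = 237 and O_K = ℤ[(1+√237)/2].
Since gcd(353, 237) = 1 the prime 353 does not ramify.
Compute (237/353) via Euler: 237^((353-1)/2) mod 353 = 1, so (237/353) = 1.
(237/353) = 1, so 353 splits.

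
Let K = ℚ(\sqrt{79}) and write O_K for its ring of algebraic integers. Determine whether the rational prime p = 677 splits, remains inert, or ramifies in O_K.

p splits

79 mod 4 = 3, hence disc K = 4·79 = 316 and O_K = ℤ[√79].
677 ∤ 316, so 677 is unramified.
(79/677) = 79^338 mod 677 = 1, giving Legendre symbol 1.
(79/677) = 1, so 677 splits.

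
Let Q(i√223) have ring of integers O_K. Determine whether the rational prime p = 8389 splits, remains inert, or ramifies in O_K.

Since -223 ≡ 1 mod 4, the ring of integers is ℤ[(1+√-223)/2] with discriminant -223.
Since gcd(8389, -223) = 1 the prime 8389 does not ramify.
(-223/8389) = 8166^4194 mod 8389 = 1, giving Legendre symbol 1.
(-223/8389) = 1, so 8389 splits.

split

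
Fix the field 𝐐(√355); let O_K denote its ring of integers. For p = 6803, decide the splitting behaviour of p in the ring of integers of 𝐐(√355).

6803 splits in O_K

d = 355 ≡ 3 (mod 4), so O_K = ℤ[√355] and disc(K) = 4d = 1420.
Since gcd(6803, 1420) = 1 the prime 6803 does not ramify.
(355/6803) = 355^3401 mod 6803 = 1, giving Legendre symbol 1.
Legendre symbol 1 ⇒ 6803 is split.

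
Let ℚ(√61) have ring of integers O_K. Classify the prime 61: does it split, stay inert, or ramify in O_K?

p ramifies

Since 61 ≡ 1 mod 4, the ring of integers is ℤ[(1+√61)/2] with discriminant 61.
61 divides disc(K) = 61, so 61 ramifies.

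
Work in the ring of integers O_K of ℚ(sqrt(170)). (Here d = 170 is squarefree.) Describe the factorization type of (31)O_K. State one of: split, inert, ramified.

Since 170 ≢ 1 mod 4, the ring of integers is ℤ[√170] with discriminant 4·170 = 680.
Since gcd(31, 680) = 1 the prime 31 does not ramify.
Euler's criterion: 170^15 mod 31 = 30. Thus (170|31) = -1.
(170/31) = -1, so 31 is inert.

inert — (31) stays prime in O_K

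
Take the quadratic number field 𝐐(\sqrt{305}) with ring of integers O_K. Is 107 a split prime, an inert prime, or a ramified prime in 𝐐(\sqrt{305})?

inert

305 mod 4 = 1, hence disc K = 305 and O_K = ℤ[(1+√305)/2].
Since gcd(107, 305) = 1 the prime 107 does not ramify.
Compute (305/107) via Euler: 91^((107-1)/2) mod 107 = 106, so (305/107) = -1.
(305/107) = -1, so 107 is inert.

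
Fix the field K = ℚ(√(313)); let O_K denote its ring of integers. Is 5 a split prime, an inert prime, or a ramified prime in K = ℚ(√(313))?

inert — (5) stays prime in O_K

d = 313 ≡ 1 (mod 4), so O_K = ℤ[(1+√313)/2] and disc(K) = d = 313.
5 ∤ 313, so 5 is unramified.
Compute (313/5) via Euler: 3^((5-1)/2) mod 5 = 4, so (313/5) = -1.
Legendre symbol -1 ⇒ 5 is inert.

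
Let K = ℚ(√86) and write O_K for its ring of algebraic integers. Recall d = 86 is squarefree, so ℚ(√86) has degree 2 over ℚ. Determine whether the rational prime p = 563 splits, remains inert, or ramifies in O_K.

86 mod 4 = 2, hence disc K = 4·86 = 344 and O_K = ℤ[√86].
Since gcd(563, 344) = 1 the prime 563 does not ramify.
Compute (86/563) via Euler: 86^((563-1)/2) mod 563 = 1, so (86/563) = 1.
(86/563) = 1, so 563 splits.

split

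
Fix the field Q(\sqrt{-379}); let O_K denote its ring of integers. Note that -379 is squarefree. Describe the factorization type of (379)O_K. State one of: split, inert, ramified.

ramified

Since -379 ≡ 1 mod 4, the ring of integers is ℤ[(1+√-379)/2] with discriminant -379.
379 divides disc(K) = -379, so 379 ramifies.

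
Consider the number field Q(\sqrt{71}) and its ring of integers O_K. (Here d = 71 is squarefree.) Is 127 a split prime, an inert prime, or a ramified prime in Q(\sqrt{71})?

splits completely

Since 71 ≢ 1 mod 4, the ring of integers is ℤ[√71] with discriminant 4·71 = 284.
Since gcd(127, 284) = 1 the prime 127 does not ramify.
Legendre symbol by Euler's criterion: (71/127) ≡ 71^63 ≡ 1 (mod 127), i.e. (71/127) = 1.
(71/127) = 1, so 127 splits.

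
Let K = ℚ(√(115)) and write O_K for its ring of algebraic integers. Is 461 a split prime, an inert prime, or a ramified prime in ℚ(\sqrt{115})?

461 splits in O_K

Since 115 ≢ 1 mod 4, the ring of integers is ℤ[√115] with discriminant 4·115 = 460.
Since gcd(461, 460) = 1 the prime 461 does not ramify.
(115/461) = 115^230 mod 461 = 1, giving Legendre symbol 1.
Legendre symbol 1 ⇒ 461 is split.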